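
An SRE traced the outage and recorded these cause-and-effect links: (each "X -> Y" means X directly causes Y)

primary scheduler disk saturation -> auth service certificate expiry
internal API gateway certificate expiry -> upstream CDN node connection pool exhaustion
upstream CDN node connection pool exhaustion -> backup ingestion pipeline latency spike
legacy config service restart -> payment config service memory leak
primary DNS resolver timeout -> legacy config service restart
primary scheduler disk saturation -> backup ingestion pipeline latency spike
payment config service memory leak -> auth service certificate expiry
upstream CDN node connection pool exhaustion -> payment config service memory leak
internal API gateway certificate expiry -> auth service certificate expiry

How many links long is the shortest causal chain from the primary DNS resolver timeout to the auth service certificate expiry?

Shortest chain: the primary DNS resolver timeout → the legacy config service restart → the payment config service memory leak → the auth service certificate expiry.

3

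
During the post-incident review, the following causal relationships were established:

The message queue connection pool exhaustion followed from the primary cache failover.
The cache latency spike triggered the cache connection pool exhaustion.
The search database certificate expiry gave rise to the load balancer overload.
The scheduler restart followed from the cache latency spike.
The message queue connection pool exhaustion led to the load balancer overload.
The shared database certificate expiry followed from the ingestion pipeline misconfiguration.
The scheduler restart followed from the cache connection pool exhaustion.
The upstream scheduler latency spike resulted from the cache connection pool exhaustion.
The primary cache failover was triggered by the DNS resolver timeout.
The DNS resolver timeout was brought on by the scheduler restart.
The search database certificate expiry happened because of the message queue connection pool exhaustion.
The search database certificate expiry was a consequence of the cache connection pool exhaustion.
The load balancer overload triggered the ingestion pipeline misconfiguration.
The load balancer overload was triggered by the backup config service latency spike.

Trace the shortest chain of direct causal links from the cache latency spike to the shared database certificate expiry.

the cache latency spike → the cache connection pool exhaustion
the cache connection pool exhaustion → the search database certificate expiry
the search database certificate expiry → the load balancer overload
the load balancer overload → the ingestion pipeline misconfiguration
the ingestion pipeline misconfiguration → the shared database certificate expiry
Length: 5 steps.

the cache latency spike → the cache connection pool exhaustion → the search database certificate expiry → the load balancer overload → the ingestion pipeline misconfiguration → the shared database certificate expiry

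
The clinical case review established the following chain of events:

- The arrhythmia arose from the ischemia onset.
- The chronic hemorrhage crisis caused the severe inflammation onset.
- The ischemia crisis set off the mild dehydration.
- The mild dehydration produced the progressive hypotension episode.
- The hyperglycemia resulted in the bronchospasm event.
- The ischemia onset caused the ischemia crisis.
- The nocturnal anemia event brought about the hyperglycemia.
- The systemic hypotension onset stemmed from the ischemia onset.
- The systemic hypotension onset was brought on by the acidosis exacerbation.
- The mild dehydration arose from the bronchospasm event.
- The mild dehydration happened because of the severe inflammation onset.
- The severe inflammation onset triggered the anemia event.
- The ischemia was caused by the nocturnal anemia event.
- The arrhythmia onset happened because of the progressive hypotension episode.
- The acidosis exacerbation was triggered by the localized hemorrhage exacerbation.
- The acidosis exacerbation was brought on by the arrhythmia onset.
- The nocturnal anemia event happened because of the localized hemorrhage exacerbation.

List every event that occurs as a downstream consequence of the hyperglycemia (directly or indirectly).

the acidosis exacerbation, the arrhythmia onset, the bronchospasm event, the mild dehydration, the progressive hypotension episode, the systemic hypotension onset

Direct effects: the bronchospasm event.
2 steps out: the mild dehydration.
3 steps out: the progressive hypotension episode.
4 steps out: the arrhythmia onset.
5 steps out: the acidosis exacerbation.
6 steps out: the systemic hypotension onset.
Not reachable from it: the chronic hemorrhage crisis, the severe inflammation onset, the localized hemorrhage exacerbation, the anemia event, the nocturnal anemia event, the ischemia onset, the ischemia crisis, the arrhythmia, the ischemia.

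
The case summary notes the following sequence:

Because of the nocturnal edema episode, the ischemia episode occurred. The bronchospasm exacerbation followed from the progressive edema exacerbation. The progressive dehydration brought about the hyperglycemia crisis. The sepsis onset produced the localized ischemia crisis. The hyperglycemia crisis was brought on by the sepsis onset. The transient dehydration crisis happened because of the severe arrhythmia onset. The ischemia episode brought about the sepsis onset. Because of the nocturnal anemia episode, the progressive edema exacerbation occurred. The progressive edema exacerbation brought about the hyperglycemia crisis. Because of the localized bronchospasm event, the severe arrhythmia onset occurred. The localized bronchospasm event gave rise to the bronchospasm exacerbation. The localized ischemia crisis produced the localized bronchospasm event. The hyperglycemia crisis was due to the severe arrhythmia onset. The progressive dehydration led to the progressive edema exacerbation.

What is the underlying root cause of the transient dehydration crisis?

Tracing upstream from the transient dehydration crisis: the transient dehydration crisis ← the severe arrhythmia onset ← the localized bronchospasm event ← the localized ischemia crisis ← the sepsis onset ← the ischemia episode ← the nocturnal edema episode.
The nocturnal edema episode has no stated cause, so it is the root.

the nocturnal edema episode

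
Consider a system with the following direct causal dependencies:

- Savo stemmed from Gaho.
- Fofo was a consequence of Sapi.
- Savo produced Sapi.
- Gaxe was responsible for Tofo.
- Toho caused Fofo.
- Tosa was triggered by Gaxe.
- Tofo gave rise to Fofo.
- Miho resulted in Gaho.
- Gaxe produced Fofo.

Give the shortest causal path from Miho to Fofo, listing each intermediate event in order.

Miho → Gaho
Gaho → Savo
Savo → Sapi
Sapi → Fofo
Length: 4 steps.

Miho → Gaho → Savo → Sapi → Fofo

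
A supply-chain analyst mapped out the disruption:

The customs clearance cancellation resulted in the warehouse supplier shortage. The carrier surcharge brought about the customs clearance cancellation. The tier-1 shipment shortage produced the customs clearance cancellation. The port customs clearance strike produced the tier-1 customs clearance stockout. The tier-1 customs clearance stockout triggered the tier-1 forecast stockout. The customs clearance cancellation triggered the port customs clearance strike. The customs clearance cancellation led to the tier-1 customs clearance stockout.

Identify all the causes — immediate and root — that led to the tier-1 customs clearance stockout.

the carrier surcharge, the customs clearance cancellation, the port customs clearance strike, the tier-1 shipment shortage

Immediate causes of the tier-1 customs clearance stockout: the customs clearance cancellation, the port customs clearance strike.
Further upstream: the carrier surcharge, the tier-1 shipment shortage.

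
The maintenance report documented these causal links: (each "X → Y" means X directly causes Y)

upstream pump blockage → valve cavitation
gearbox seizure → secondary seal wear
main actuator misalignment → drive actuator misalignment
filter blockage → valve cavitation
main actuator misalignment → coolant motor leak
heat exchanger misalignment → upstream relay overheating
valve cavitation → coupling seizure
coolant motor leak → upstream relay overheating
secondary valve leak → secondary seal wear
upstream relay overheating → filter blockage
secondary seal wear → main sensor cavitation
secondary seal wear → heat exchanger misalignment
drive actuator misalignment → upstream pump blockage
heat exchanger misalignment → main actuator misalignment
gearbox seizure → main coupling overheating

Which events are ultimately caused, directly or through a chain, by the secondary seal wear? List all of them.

Direct effects: the heat exchanger misalignment, the main sensor cavitation.
2 steps out: the main actuator misalignment, the upstream relay overheating.
3 steps out: the coolant motor leak, the drive actuator misalignment, the filter blockage.
4 steps out: the upstream pump blockage, the valve cavitation.
5 steps out: the coupling seizure.
Not reachable from it: the gearbox seizure, the main coupling overheating, the secondary valve leak.

the coolant motor leak, the coupling seizure, the drive actuator misalignment, the filter blockage, the heat exchanger misalignment, the main actuator misalignment, the main sensor cavitation, the upstream pump blockage, the upstream relay overheating, the valve cavitation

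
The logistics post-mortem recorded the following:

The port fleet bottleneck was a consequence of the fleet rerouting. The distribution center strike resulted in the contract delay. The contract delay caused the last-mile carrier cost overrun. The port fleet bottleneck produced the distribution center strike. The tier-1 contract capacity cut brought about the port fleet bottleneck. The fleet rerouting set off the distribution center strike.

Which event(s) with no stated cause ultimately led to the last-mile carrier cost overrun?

the fleet rerouting, the tier-1 contract capacity cut

Tracing upstream from the last-mile carrier cost overrun: the last-mile carrier cost overrun ← the contract delay ← the distribution center strike ← the fleet rerouting.
A separate upstream branch: the last-mile carrier cost overrun ← the contract delay ← the distribution center strike ← the port fleet bottleneck ← the tier-1 contract capacity cut.
Each of those chain origins has no stated cause.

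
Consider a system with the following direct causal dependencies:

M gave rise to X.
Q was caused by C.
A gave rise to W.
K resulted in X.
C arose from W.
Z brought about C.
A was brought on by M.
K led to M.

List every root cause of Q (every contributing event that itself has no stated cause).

K, Z

Tracing upstream from Q: Q ← C ← W ← A ← M ← K.
A separate upstream branch: Q ← C ← Z.
Each of those chain origins has no stated cause.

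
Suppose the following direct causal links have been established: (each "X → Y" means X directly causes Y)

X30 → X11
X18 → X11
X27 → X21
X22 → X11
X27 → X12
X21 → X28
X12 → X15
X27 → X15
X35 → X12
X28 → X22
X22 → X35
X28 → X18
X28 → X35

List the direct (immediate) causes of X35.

X22, X28

Upstream contributors include X27, X21, but only X22, X28 feed directly into X35.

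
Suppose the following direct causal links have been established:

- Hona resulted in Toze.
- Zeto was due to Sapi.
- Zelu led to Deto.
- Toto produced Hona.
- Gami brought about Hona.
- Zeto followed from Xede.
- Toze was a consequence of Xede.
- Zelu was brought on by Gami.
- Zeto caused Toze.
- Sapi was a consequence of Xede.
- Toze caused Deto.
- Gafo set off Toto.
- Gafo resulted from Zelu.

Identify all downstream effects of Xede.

Direct effects: Sapi, Zeto, Toze.
2 steps out: Deto.
Not reachable from it: Gami, Zelu, Gafo, Toto, Hona.

Deto, Sapi, Toze, Zeto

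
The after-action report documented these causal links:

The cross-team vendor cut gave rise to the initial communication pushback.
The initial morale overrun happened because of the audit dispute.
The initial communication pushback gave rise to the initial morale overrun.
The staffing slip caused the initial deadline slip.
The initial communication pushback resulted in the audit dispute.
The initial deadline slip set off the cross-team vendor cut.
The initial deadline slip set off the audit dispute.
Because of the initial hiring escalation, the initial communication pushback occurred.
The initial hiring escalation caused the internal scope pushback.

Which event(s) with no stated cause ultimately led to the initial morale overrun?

the initial hiring escalation, the staffing slip

Tracing upstream from the initial morale overrun: the initial morale overrun ← the initial communication pushback ← the initial hiring escalation.
A separate upstream branch: the initial morale overrun ← the audit dispute ← the initial deadline slip ← the staffing slip.
Each of those chain origins has no stated cause.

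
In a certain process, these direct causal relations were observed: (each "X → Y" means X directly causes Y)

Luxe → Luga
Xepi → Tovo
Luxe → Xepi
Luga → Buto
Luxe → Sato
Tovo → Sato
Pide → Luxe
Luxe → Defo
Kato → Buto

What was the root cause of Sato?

Tracing upstream from Sato: Sato ← Luxe ← Pide.
Pide has no stated cause, so it is the root.

Pide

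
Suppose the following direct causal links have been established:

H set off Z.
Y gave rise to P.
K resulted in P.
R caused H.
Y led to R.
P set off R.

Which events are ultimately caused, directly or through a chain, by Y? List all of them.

H, P, R, Z

Direct effects: P, R.
2 steps out: H.
3 steps out: Z.
Not reachable from it: K.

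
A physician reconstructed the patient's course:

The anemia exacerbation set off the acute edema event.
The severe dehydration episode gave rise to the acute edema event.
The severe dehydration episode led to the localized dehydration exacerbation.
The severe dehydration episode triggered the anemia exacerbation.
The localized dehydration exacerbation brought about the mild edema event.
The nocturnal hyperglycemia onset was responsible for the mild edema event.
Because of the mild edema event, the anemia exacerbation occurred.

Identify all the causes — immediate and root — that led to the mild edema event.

the localized dehydration exacerbation, the nocturnal hyperglycemia onset, the severe dehydration episode

Immediate causes of the mild edema event: the localized dehydration exacerbation, the nocturnal hyperglycemia onset.
Further upstream: the severe dehydration episode.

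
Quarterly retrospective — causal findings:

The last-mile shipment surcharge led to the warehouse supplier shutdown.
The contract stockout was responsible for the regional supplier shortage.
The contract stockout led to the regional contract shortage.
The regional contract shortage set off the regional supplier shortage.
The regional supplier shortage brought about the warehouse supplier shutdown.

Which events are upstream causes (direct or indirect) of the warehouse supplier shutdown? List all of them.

Immediate causes of the warehouse supplier shutdown: the last-mile shipment surcharge, the regional supplier shortage.
Further upstream: the contract stockout, the regional contract shortage.

the contract stockout, the last-mile shipment surcharge, the regional contract shortage, the regional supplier shortage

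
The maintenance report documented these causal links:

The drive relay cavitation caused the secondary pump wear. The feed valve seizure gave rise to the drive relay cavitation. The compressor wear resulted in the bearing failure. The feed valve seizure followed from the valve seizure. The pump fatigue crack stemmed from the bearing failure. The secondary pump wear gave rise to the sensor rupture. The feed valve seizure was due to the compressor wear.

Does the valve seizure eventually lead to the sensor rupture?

There is a causal chain: the valve seizure → the feed valve seizure → the drive relay cavitation → the secondary pump wear → the sensor rupture.

Yes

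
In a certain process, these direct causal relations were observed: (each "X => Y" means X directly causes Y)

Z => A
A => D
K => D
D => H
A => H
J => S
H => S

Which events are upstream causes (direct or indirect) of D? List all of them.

Immediate causes of D: K, A.
Further upstream: Z.

A, K, Z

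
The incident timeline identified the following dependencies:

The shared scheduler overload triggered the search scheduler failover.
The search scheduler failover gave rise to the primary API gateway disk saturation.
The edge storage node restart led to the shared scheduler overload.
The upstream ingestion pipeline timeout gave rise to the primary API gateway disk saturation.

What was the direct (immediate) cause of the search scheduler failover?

the shared scheduler overload

Upstream contributors include the edge storage node restart, but only the shared scheduler overload feeds directly into the search scheduler failover.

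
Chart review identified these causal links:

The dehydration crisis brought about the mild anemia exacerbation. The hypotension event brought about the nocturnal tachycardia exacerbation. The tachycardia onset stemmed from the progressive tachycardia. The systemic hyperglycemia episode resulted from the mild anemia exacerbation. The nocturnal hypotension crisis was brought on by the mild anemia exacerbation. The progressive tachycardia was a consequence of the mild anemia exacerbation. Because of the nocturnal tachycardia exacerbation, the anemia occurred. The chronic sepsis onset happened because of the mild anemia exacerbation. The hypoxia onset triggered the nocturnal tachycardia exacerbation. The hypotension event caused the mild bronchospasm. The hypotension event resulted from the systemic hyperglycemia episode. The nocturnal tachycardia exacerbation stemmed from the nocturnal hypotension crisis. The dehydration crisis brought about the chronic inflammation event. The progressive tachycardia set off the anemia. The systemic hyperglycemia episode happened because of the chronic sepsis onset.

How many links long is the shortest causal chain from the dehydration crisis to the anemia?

3

Shortest chain: the dehydration crisis → the mild anemia exacerbation → the progressive tachycardia → the anemia.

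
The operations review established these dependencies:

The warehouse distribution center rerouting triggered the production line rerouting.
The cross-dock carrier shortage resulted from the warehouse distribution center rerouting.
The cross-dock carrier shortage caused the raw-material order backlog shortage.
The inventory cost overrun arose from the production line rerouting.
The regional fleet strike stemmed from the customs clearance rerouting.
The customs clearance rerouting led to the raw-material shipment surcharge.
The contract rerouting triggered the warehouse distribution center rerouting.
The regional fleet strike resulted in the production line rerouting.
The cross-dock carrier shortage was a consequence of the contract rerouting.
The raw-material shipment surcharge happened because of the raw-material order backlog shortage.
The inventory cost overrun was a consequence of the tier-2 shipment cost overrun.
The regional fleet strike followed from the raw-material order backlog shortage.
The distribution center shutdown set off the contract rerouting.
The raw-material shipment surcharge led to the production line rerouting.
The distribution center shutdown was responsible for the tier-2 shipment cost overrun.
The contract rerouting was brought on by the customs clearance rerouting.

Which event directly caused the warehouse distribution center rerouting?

the contract rerouting

Upstream contributors include the customs clearance rerouting, the distribution center shutdown, but only the contract rerouting feeds directly into the warehouse distribution center rerouting.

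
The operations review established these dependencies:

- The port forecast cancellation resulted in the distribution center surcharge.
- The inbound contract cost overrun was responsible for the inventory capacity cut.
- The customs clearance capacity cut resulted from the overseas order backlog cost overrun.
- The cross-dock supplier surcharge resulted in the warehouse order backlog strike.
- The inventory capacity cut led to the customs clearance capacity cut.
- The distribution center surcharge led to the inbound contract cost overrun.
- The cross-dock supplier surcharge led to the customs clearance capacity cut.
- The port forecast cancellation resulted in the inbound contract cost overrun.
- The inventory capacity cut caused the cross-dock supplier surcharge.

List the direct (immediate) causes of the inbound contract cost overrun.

the distribution center surcharge, the port forecast cancellation

the distribution center surcharge, the port forecast cancellation → the inbound contract cost overrun with nothing further upstream stated.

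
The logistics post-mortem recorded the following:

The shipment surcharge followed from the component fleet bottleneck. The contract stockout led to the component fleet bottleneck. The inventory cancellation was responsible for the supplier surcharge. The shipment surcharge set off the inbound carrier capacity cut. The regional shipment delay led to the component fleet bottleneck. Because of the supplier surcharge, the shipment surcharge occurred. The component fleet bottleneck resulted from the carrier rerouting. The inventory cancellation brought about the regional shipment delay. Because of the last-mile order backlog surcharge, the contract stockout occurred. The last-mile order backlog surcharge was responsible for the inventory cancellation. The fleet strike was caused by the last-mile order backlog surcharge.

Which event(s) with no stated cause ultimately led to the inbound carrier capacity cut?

Tracing upstream from the inbound carrier capacity cut: the inbound carrier capacity cut ← the shipment surcharge ← the supplier surcharge ← the inventory cancellation ← the last-mile order backlog surcharge.
A separate upstream branch: the inbound carrier capacity cut ← the shipment surcharge ← the component fleet bottleneck ← the carrier rerouting.
Each of those chain origins has no stated cause.

the carrier rerouting, the last-mile order backlog surcharge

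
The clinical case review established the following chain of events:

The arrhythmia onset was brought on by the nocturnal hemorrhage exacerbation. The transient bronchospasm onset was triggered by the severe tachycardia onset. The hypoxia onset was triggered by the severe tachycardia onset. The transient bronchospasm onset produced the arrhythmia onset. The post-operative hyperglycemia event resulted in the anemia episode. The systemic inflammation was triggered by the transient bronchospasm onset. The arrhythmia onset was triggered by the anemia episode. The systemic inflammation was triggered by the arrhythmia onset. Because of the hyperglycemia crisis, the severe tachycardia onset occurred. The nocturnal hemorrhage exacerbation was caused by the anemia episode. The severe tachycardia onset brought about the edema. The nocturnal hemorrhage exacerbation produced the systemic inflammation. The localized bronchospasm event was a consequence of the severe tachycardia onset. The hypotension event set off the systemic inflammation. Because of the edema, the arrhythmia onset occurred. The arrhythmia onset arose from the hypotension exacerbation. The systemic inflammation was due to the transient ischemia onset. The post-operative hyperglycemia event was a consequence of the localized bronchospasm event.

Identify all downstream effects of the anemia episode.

Direct effects: the nocturnal hemorrhage exacerbation, the arrhythmia onset.
2 steps out: the systemic inflammation.
Not reachable from it: the hyperglycemia crisis, the severe tachycardia onset, the localized bronchospasm event, the hypoxia onset, the post-operative hyperglycemia event, the hypotension event, the transient bronchospasm onset, the edema, the hypotension exacerbation, the transient ischemia onset.

the arrhythmia onset, the nocturnal hemorrhage exacerbation, the systemic inflammation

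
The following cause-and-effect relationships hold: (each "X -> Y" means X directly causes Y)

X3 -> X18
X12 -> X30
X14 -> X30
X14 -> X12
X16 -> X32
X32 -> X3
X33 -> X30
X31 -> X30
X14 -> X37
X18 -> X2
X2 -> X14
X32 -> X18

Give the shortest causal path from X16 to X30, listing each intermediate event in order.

X16 → X32 → X18 → X2 → X14 → X30

X16 → X32
X32 → X18
X18 → X2
X2 → X14
X14 → X30
Length: 5 steps.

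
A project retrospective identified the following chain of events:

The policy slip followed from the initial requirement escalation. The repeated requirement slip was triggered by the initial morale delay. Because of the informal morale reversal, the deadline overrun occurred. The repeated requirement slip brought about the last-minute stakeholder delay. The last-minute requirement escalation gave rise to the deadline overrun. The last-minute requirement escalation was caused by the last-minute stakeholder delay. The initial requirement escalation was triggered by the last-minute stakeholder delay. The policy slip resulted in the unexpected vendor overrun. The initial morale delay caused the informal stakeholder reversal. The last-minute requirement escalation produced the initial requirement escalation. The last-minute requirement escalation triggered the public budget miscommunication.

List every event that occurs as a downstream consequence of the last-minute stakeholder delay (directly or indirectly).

the deadline overrun, the initial requirement escalation, the last-minute requirement escalation, the policy slip, the public budget miscommunication, the unexpected vendor overrun

Direct effects: the last-minute requirement escalation, the initial requirement escalation.
2 steps out: the public budget miscommunication, the policy slip, the deadline overrun.
3 steps out: the unexpected vendor overrun.
Not reachable from it: the initial morale delay, the repeated requirement slip, the informal stakeholder reversal, the informal morale reversal.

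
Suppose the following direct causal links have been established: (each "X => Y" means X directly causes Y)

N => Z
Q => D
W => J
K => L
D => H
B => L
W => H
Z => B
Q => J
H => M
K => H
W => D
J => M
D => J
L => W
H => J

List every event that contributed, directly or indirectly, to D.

Immediate causes of D: Q, W.
Further upstream: N, Z, B, K, L.

B, K, L, N, Q, W, Z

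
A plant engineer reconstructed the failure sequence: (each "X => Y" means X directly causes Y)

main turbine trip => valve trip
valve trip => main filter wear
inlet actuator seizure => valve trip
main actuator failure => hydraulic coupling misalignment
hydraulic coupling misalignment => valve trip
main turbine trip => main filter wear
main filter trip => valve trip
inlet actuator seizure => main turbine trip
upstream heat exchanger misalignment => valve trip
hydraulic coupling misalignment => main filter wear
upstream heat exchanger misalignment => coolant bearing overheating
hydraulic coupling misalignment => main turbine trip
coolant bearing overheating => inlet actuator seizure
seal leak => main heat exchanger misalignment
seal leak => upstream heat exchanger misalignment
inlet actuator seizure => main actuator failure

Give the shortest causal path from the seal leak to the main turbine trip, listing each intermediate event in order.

the seal leak → the upstream heat exchanger misalignment
the upstream heat exchanger misalignment → the coolant bearing overheating
the coolant bearing overheating → the inlet actuator seizure
the inlet actuator seizure → the main turbine trip
Length: 4 steps.

the seal leak → the upstream heat exchanger misalignment → the coolant bearing overheating → the inlet actuator seizure → the main turbine trip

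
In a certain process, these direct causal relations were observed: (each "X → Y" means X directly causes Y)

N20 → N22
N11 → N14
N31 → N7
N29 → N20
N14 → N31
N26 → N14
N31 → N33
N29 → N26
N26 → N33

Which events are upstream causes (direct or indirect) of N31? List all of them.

N11, N14, N26, N29

Immediate cause of N31: N14.
Further upstream: N29, N26, N11.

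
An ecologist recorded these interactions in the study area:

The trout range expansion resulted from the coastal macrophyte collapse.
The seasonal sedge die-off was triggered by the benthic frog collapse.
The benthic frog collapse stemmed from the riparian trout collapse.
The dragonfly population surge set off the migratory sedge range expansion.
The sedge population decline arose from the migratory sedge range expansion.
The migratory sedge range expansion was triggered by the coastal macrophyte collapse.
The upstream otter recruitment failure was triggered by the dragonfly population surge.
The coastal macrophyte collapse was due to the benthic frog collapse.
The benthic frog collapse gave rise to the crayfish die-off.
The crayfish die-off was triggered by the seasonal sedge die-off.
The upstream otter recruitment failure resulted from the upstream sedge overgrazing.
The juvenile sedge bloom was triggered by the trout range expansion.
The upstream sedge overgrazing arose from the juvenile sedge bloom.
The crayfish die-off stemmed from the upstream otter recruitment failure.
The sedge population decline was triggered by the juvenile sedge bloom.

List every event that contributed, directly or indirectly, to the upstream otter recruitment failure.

Immediate causes of the upstream otter recruitment failure: the dragonfly population surge, the upstream sedge overgrazing.
Further upstream: the riparian trout collapse, the benthic frog collapse, the coastal macrophyte collapse, the trout range expansion, the juvenile sedge bloom.

the benthic frog collapse, the coastal macrophyte collapse, the dragonfly population surge, the juvenile sedge bloom, the riparian trout collapse, the trout range expansion, the upstream sedge overgrazing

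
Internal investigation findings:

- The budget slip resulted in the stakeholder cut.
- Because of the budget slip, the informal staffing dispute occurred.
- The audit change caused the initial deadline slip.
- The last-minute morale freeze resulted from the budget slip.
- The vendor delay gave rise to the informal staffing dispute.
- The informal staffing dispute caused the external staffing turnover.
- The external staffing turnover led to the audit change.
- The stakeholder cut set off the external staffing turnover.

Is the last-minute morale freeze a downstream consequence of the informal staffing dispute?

No

The informal staffing dispute leads to the external staffing turnover, the audit change, the initial deadline slip; the last-minute morale freeze is not among them.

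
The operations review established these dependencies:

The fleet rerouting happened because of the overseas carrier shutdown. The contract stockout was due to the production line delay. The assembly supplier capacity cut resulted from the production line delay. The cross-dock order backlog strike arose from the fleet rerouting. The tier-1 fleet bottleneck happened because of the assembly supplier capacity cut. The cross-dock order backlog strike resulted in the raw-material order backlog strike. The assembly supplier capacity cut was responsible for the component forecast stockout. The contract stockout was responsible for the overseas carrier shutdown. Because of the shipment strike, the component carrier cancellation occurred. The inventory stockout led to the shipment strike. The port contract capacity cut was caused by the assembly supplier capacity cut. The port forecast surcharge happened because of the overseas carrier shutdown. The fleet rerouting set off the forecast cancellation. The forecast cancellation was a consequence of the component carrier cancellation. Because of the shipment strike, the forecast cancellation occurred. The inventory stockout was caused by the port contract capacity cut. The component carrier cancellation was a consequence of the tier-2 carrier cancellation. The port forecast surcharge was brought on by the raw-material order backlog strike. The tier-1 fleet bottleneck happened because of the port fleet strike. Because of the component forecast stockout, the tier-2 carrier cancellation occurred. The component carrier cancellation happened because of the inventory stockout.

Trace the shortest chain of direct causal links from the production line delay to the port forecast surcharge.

the production line delay → the contract stockout
the contract stockout → the overseas carrier shutdown
the overseas carrier shutdown → the port forecast surcharge
Length: 3 steps.

the production line delay → the contract stockout → the overseas carrier shutdown → the port forecast surcharge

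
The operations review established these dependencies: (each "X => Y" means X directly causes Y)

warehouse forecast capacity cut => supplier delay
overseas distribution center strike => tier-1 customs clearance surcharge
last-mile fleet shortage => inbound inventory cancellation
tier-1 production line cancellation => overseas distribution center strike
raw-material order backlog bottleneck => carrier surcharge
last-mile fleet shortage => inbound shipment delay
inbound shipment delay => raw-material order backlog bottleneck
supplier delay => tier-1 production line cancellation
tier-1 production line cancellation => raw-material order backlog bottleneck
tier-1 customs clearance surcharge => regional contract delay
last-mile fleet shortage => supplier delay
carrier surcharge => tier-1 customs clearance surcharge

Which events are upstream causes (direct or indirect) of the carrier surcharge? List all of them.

the inbound shipment delay, the last-mile fleet shortage, the raw-material order backlog bottleneck, the supplier delay, the tier-1 production line cancellation, the warehouse forecast capacity cut

Immediate cause of the carrier surcharge: the raw-material order backlog bottleneck.
Further upstream: the last-mile fleet shortage, the supplier delay, the tier-1 production line cancellation, the inbound shipment delay, the warehouse forecast capacity cut.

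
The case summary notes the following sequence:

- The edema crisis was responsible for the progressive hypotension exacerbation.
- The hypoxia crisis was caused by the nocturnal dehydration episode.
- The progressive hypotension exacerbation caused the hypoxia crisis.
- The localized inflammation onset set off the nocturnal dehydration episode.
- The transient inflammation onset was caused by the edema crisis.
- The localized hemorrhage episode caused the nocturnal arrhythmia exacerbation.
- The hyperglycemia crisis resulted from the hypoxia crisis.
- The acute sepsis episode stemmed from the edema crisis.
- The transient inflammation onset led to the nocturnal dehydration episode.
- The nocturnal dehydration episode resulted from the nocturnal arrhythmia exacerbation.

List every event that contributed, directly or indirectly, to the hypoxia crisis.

Immediate causes of the hypoxia crisis: the progressive hypotension exacerbation, the nocturnal dehydration episode.
Further upstream: the localized inflammation onset, the localized hemorrhage episode, the edema crisis, the transient inflammation onset, the nocturnal arrhythmia exacerbation.

the edema crisis, the localized hemorrhage episode, the localized inflammation onset, the nocturnal arrhythmia exacerbation, the nocturnal dehydration episode, the progressive hypotension exacerbation, the transient inflammation onset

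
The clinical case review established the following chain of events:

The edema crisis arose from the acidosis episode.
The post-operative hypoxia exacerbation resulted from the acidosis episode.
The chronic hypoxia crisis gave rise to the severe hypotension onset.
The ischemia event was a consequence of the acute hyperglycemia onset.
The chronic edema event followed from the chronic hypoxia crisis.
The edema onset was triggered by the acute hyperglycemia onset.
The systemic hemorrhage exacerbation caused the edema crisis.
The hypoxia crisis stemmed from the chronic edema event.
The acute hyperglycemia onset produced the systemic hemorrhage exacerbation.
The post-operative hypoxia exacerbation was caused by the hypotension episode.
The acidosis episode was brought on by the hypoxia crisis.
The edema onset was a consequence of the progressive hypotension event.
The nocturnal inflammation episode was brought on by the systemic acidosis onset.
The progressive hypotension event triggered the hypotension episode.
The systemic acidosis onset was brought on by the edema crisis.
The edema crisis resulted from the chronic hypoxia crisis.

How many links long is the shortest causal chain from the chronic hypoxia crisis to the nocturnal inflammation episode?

3

Shortest chain: the chronic hypoxia crisis → the edema crisis → the systemic acidosis onset → the nocturnal inflammation episode.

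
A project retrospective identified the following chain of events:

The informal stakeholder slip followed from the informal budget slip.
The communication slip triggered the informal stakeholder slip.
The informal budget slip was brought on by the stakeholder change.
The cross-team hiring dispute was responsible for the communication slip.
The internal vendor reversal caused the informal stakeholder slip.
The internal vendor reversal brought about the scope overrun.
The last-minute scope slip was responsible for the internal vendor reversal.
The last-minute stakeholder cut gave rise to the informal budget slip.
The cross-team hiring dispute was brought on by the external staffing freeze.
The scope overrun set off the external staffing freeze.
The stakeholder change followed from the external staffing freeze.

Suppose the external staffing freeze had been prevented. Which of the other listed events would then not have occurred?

Downstream of the external staffing freeze: the stakeholder change, the cross-team hiring dispute, the communication slip, the informal budget slip, the informal stakeholder slip.
Of those, still caused via another path: the informal budget slip, the informal stakeholder slip.
The remainder have no surviving cause.

the communication slip, the cross-team hiring dispute, the stakeholder change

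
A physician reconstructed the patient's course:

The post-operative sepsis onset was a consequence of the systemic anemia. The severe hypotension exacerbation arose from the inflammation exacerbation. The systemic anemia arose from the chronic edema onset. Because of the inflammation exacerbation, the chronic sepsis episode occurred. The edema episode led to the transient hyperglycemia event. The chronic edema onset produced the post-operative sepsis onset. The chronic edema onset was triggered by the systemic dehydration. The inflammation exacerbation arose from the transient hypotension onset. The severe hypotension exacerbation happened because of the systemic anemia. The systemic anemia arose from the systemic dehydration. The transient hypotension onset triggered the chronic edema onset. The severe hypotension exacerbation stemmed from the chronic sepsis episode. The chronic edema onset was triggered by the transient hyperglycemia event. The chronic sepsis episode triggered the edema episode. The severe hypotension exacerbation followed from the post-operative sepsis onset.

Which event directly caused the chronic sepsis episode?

the inflammation exacerbation

Upstream contributors include the transient hypotension onset, but only the inflammation exacerbation feeds directly into the chronic sepsis episode.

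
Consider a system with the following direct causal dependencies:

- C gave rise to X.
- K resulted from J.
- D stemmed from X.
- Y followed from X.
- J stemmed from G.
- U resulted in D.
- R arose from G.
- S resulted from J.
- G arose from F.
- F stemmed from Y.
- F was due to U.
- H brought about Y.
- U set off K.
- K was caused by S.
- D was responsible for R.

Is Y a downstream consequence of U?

U leads to F, D, G, J, S, K, R; Y is not among them.

No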